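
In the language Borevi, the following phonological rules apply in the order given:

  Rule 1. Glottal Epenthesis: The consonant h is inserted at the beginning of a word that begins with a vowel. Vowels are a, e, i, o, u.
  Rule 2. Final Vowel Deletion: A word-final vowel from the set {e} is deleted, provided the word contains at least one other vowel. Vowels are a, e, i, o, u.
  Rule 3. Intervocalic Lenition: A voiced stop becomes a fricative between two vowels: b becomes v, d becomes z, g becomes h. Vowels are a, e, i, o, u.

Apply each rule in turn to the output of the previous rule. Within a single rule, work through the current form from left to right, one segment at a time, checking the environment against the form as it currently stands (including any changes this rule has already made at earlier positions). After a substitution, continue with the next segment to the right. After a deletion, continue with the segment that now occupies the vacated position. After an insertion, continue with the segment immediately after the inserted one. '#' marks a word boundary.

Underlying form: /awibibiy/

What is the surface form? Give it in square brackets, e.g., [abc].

[hawiviviy]

Rule 1 Glottal Epenthesis: [awibibiy] → [hawibibiy]
Rule 2 Final Vowel Deletion: no change — [hawibibiy]
Rule 3 Intervocalic Lenition: [hawibibiy] → [hawiviviy]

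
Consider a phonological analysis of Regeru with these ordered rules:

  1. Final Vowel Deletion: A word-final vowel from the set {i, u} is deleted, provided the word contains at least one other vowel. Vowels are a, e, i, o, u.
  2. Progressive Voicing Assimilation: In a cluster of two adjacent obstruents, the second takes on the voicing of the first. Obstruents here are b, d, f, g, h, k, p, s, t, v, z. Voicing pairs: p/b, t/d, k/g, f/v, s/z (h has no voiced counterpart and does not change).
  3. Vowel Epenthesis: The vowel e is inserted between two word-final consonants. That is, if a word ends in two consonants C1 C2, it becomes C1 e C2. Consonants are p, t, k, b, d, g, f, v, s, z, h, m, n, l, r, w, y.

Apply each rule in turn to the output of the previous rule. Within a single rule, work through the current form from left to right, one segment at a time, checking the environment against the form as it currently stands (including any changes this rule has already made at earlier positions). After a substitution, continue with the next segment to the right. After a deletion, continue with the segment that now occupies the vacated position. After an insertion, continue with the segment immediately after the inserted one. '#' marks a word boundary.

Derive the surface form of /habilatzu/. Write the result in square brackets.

1 Final Vowel Deletion: [habilatzu] → [habilatz]
2 Progressive Voicing Assimilation: [habilatz] → [habilats]
3 Vowel Epenthesis: [habilats] → [habilates]

[habilates]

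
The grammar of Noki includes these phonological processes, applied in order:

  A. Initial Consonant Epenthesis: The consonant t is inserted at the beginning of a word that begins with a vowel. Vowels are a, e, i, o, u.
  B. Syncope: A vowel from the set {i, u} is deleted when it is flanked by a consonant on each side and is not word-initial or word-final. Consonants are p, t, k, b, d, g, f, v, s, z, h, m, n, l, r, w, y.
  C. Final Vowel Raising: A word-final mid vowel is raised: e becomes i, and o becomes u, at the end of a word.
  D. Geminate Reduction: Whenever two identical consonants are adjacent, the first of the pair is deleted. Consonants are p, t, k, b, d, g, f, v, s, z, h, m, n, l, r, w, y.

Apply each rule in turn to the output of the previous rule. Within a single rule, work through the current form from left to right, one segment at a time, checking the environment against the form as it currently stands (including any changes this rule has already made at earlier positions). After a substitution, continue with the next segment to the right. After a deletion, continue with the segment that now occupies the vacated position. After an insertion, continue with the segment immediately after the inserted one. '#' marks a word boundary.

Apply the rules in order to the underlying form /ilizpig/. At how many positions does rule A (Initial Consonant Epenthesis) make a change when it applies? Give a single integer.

1

A Initial Consonant Epenthesis: [ilizpig] → [tilizpig]
B Syncope: [tilizpig] → [tlzpg]
C Final Vowel Raising: no change — [tlzpg]
D Geminate Reduction: no change — [tlzpg]
Rule A changed 1 position(s).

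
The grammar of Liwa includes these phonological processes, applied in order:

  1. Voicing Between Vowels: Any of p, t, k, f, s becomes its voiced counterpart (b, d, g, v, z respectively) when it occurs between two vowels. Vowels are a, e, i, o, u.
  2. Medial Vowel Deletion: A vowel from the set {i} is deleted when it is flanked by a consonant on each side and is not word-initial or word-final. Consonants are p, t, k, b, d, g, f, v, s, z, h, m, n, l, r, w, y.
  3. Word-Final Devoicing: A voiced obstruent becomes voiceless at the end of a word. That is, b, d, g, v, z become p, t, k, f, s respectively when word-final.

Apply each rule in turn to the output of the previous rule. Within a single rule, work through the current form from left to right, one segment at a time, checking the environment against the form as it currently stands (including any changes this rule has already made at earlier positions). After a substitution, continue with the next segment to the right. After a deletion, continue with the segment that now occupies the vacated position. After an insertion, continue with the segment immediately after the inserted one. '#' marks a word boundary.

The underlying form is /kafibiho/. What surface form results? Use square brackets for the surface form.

1 Voicing Between Vowels: [kafibiho] → [kavibiho]
2 Medial Vowel Deletion: [kavibiho] → [kavbho]
3 Word-Final Devoicing: no change — [kavbho]

[kavbho]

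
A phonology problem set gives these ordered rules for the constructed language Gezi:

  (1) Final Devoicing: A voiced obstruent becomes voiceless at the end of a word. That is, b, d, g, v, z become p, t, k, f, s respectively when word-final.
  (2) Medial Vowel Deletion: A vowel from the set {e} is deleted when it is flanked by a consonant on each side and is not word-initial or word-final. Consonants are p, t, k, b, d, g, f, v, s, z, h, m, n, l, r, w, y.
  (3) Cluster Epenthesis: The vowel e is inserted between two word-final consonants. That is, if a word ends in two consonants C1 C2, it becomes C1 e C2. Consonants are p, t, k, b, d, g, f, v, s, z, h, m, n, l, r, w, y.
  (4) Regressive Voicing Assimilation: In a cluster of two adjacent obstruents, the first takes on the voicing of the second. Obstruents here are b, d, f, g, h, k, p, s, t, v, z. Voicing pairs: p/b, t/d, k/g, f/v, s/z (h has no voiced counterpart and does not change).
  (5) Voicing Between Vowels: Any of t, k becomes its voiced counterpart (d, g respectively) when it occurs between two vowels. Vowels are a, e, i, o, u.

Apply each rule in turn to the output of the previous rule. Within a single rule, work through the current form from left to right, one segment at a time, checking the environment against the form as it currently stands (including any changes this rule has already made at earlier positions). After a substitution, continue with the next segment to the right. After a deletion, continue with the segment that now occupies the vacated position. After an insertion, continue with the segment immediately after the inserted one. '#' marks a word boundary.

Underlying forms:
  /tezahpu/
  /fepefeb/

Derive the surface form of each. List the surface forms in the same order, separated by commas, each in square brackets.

[dzahpu], [fpfep]

/tezahpu/:
  (1) Final Devoicing: no change — [tezahpu]
  (2) Medial Vowel Deletion: [tezahpu] → [tzahpu]
  (3) Cluster Epenthesis: no change — [tzahpu]
  (4) Regressive Voicing Assimilation: [tzahpu] → [dzahpu]
  (5) Voicing Between Vowels: no change — [dzahpu]
/fepefeb/:
  (1) Final Devoicing: [fepefeb] → [fepefep]
  (2) Medial Vowel Deletion: [fepefep] → [fpfp]
  (3) Cluster Epenthesis: [fpfp] → [fpfep]
  (4) Regressive Voicing Assimilation: no change — [fpfep]
  (5) Voicing Between Vowels: no change — [fpfep]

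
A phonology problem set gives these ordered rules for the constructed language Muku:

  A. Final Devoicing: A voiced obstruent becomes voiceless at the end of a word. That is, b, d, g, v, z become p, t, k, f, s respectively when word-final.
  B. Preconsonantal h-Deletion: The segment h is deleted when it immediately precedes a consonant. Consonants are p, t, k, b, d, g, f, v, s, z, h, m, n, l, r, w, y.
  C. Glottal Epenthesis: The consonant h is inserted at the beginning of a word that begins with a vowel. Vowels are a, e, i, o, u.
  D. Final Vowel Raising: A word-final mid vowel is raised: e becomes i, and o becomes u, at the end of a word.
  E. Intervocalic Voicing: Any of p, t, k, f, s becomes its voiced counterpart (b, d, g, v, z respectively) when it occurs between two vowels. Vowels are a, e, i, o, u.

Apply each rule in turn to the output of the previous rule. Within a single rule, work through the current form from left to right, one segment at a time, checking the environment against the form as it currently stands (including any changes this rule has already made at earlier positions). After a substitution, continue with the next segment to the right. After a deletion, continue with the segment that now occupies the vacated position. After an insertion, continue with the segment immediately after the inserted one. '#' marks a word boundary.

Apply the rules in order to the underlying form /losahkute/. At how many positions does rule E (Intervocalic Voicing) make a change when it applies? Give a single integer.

A Final Devoicing: no change — [losahkute]
B Preconsonantal h-Deletion: [losahkute] → [losakute]
C Glottal Epenthesis: no change — [losakute]
D Final Vowel Raising: [losakute] → [losakuti]
E Intervocalic Voicing: [losakuti] → [lozagudi]
Rule E changed 3 position(s).

3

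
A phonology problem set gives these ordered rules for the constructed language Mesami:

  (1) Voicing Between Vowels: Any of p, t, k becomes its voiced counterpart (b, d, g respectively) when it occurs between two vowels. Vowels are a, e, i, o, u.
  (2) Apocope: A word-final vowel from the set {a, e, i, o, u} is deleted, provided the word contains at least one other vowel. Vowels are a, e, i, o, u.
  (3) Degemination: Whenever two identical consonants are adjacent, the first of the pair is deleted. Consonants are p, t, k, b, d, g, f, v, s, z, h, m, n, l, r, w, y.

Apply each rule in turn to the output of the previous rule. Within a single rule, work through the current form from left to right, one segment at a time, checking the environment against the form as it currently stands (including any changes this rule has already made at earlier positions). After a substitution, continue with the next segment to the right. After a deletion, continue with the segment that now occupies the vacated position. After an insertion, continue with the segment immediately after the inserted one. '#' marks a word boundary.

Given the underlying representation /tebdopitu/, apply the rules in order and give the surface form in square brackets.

(1) Voicing Between Vowels: [tebdopitu] → [tebdobidu]
(2) Apocope: [tebdobidu] → [tebdobid]
(3) Degemination: no change — [tebdobid]

[tebdobid]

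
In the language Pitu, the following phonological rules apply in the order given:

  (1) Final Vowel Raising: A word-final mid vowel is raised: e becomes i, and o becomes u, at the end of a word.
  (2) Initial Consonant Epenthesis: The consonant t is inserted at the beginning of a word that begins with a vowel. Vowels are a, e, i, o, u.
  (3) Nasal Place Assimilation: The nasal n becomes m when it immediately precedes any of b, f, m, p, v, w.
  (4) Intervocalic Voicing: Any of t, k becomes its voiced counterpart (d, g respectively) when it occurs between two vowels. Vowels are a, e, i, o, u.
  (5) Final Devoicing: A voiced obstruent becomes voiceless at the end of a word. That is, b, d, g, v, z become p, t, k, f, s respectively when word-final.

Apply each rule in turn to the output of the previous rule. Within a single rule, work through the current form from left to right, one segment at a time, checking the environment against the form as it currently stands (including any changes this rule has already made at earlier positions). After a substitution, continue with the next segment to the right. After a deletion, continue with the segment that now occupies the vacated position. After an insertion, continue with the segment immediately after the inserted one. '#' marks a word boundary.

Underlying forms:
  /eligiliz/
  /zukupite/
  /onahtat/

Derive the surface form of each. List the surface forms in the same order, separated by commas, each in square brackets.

/eligiliz/:
  (1) Final Vowel Raising: no change — [eligiliz]
  (2) Initial Consonant Epenthesis: [eligiliz] → [teligiliz]
  (3) Nasal Place Assimilation: no change — [teligiliz]
  (4) Intervocalic Voicing: no change — [teligiliz]
  (5) Final Devoicing: [teligiliz] → [teligilis]
/zukupite/:
  (1) Final Vowel Raising: [zukupite] → [zukupiti]
  (2) Initial Consonant Epenthesis: no change — [zukupiti]
  (3) Nasal Place Assimilation: no change — [zukupiti]
  (4) Intervocalic Voicing: [zukupiti] → [zugupidi]
  (5) Final Devoicing: no change — [zugupidi]
/onahtat/:
  (1) Final Vowel Raising: no change — [onahtat]
  (2) Initial Consonant Epenthesis: [onahtat] → [tonahtat]
  (3) Nasal Place Assimilation: no change — [tonahtat]
  (4) Intervocalic Voicing: no change — [tonahtat]
  (5) Final Devoicing: no change — [tonahtat]

[teligilis], [zugupidi], [tonahtat]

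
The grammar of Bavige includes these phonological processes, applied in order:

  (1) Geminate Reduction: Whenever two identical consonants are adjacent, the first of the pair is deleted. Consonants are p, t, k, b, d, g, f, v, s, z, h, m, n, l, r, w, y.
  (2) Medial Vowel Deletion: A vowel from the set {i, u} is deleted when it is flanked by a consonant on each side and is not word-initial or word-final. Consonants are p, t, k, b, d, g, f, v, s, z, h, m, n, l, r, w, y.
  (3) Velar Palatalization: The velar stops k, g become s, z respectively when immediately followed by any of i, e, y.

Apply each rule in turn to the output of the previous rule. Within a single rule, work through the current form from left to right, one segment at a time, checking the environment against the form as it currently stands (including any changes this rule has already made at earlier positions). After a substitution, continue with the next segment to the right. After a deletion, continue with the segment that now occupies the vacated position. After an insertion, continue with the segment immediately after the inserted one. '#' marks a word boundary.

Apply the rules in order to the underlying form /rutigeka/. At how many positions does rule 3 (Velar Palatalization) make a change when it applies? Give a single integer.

1

(1) Geminate Reduction: no change — [rutigeka]
(2) Medial Vowel Deletion: [rutigeka] → [rtgeka]
(3) Velar Palatalization: [rtgeka] → [rtzeka]
Rule 3 changed 1 position(s).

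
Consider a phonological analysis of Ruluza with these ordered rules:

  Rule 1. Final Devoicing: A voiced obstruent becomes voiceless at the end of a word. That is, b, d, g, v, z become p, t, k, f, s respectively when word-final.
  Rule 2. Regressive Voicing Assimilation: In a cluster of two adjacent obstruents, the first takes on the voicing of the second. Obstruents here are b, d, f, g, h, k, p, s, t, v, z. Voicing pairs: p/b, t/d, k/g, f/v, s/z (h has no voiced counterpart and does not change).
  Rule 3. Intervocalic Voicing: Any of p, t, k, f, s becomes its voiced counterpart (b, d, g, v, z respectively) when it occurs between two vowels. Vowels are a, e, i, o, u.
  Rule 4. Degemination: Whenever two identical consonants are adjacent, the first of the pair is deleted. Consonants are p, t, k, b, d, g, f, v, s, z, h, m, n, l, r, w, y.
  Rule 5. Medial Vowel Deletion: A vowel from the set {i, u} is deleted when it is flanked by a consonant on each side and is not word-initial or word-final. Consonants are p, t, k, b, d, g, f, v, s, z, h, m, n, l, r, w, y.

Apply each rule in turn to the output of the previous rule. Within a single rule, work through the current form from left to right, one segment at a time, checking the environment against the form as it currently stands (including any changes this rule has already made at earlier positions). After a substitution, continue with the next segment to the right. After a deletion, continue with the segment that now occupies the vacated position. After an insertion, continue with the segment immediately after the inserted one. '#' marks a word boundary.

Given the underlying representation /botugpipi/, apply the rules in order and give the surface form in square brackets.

[bodkpbi]

Rule 1 Final Devoicing: no change — [botugpipi]
Rule 2 Regressive Voicing Assimilation: [botugpipi] → [botukpipi]
Rule 3 Intervocalic Voicing: [botukpipi] → [bodukpibi]
Rule 4 Degemination: no change — [bodukpibi]
Rule 5 Medial Vowel Deletion: [bodukpibi] → [bodkpbi]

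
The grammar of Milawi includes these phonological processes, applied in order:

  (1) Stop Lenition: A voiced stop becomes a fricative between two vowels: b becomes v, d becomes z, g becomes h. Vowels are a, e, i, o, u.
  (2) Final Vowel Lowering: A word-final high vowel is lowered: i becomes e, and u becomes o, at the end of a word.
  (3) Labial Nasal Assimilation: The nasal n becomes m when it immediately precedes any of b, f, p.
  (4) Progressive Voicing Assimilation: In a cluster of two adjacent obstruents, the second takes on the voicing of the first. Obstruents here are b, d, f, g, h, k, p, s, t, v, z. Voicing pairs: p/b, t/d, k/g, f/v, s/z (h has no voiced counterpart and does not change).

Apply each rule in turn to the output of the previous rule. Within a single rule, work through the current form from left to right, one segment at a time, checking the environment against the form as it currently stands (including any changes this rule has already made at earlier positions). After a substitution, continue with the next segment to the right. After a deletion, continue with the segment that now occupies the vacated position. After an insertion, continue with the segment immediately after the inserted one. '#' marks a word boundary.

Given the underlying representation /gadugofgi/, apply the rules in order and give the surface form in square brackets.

[gazuhofke]

(1) Stop Lenition: [gadugofgi] → [gazuhofgi]
(2) Final Vowel Lowering: [gazuhofgi] → [gazuhofge]
(3) Labial Nasal Assimilation: no change — [gazuhofge]
(4) Progressive Voicing Assimilation: [gazuhofge] → [gazuhofke]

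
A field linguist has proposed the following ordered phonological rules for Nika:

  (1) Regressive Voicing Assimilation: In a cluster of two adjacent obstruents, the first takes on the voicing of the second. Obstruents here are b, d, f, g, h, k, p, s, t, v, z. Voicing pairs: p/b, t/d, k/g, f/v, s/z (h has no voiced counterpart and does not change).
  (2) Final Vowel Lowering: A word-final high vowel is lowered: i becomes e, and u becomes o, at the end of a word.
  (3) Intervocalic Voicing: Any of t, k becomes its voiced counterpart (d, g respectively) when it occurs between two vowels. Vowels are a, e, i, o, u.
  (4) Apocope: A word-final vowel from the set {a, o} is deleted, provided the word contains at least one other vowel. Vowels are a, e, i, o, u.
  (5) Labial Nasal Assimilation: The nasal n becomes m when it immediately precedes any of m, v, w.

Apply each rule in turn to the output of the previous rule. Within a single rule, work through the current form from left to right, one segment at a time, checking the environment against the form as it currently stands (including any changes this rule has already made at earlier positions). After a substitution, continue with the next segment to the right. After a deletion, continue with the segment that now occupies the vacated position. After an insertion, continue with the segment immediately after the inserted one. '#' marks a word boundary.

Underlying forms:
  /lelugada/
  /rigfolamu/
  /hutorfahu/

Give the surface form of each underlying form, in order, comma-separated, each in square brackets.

/lelugada/:
  (1) Regressive Voicing Assimilation: no change — [lelugada]
  (2) Final Vowel Lowering: no change — [lelugada]
  (3) Intervocalic Voicing: no change — [lelugada]
  (4) Apocope: [lelugada] → [lelugad]
  (5) Labial Nasal Assimilation: no change — [lelugad]
/rigfolamu/:
  (1) Regressive Voicing Assimilation: [rigfolamu] → [rikfolamu]
  (2) Final Vowel Lowering: [rikfolamu] → [rikfolamo]
  (3) Intervocalic Voicing: no change — [rikfolamo]
  (4) Apocope: [rikfolamo] → [rikfolam]
  (5) Labial Nasal Assimilation: no change — [rikfolam]
/hutorfahu/:
  (1) Regressive Voicing Assimilation: no change — [hutorfahu]
  (2) Final Vowel Lowering: [hutorfahu] → [hutorfaho]
  (3) Intervocalic Voicing: [hutorfaho] → [hudorfaho]
  (4) Apocope: [hudorfaho] → [hudorfah]
  (5) Labial Nasal Assimilation: no change — [hudorfah]

[lelugad], [rikfolam], [hudorfah]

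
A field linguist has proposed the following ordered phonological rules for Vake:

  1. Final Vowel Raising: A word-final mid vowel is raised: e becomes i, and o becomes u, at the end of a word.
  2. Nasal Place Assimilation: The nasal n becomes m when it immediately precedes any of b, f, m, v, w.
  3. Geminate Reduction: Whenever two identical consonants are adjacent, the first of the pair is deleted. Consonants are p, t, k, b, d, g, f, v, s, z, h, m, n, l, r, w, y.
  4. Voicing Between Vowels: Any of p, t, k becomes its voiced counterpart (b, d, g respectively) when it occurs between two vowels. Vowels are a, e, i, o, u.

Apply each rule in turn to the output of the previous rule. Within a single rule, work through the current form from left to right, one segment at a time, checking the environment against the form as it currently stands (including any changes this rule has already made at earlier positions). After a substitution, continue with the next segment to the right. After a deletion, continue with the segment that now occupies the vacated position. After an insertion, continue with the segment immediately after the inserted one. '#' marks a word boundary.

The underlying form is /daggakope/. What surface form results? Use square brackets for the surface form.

[dagagobi]

1 Final Vowel Raising: [daggakope] → [daggakopi]
2 Nasal Place Assimilation: no change — [daggakopi]
3 Geminate Reduction: [daggakopi] → [dagakopi]
4 Voicing Between Vowels: [dagakopi] → [dagagobi]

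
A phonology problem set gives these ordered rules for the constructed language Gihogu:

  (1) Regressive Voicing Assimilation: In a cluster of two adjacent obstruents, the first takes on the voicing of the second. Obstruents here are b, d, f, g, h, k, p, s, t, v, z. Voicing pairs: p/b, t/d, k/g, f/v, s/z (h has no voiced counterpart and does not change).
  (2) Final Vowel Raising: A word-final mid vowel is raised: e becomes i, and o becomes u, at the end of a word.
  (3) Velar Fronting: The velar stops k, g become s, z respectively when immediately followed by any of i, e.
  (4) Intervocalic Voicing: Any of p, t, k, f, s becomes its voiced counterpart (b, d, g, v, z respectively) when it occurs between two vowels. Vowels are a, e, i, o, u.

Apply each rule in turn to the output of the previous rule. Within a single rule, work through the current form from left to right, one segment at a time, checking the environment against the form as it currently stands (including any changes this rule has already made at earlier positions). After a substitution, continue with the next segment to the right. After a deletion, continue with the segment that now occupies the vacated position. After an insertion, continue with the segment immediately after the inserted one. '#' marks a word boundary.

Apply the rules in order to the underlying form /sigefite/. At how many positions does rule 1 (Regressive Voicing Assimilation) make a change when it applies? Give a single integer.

0

(1) Regressive Voicing Assimilation: no change — [sigefite]
(2) Final Vowel Raising: [sigefite] → [sigefiti]
(3) Velar Fronting: [sigefiti] → [sizefiti]
(4) Intervocalic Voicing: [sizefiti] → [sizevidi]
Rule 1 changed 0 position(s).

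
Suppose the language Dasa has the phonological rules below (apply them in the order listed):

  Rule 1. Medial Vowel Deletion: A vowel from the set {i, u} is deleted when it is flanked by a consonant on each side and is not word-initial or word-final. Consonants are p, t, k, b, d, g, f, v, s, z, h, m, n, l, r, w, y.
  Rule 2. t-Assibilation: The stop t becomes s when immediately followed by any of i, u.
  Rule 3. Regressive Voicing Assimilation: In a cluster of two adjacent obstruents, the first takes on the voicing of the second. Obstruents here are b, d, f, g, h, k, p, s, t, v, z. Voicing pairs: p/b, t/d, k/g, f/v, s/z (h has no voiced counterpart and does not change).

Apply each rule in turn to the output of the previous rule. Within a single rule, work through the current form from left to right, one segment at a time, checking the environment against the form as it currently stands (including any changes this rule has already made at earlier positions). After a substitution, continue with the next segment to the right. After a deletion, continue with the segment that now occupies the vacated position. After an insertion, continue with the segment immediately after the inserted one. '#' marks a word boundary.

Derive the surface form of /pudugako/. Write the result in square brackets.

Rule 1 Medial Vowel Deletion: [pudugako] → [pdgako]
Rule 2 t-Assibilation: no change — [pdgako]
Rule 3 Regressive Voicing Assimilation: [pdgako] → [bdgako]

[bdgako]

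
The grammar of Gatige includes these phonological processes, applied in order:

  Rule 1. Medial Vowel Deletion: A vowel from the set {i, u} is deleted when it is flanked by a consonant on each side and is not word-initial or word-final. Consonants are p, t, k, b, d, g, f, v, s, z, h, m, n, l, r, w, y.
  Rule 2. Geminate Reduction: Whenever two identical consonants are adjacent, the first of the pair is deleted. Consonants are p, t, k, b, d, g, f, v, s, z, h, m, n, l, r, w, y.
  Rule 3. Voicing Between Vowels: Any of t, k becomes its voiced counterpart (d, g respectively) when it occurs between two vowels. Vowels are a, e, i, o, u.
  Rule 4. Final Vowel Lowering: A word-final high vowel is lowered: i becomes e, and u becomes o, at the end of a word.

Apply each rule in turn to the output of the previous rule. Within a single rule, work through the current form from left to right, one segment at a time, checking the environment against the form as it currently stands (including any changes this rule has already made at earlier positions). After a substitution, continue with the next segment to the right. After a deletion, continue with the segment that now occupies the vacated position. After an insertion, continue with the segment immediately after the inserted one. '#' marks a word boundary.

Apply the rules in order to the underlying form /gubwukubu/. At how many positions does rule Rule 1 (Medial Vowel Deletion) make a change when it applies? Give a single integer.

3

Rule 1 Medial Vowel Deletion: [gubwukubu] → [gbwkbu]
Rule 2 Geminate Reduction: no change — [gbwkbu]
Rule 3 Voicing Between Vowels: no change — [gbwkbu]
Rule 4 Final Vowel Lowering: [gbwkbu] → [gbwkbo]
Rule Rule 1 changed 3 position(s).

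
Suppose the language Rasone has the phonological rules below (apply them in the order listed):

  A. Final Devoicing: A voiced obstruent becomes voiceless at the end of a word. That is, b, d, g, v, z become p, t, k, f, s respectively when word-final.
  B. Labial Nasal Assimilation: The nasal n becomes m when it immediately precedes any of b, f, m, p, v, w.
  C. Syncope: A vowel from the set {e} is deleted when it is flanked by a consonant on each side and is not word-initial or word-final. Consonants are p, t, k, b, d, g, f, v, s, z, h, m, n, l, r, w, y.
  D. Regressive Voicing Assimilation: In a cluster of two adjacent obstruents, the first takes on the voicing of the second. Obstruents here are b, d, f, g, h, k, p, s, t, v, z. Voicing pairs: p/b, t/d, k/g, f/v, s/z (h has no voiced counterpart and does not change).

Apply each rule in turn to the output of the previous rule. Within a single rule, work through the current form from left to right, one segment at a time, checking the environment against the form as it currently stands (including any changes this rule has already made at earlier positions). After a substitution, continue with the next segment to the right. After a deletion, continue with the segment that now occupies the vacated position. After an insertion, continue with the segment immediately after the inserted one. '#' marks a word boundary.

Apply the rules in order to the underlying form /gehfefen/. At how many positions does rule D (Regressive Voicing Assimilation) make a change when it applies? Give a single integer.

1

A Final Devoicing: no change — [gehfefen]
B Labial Nasal Assimilation: no change — [gehfefen]
C Syncope: [gehfefen] → [ghffn]
D Regressive Voicing Assimilation: [ghffn] → [khffn]
Rule D changed 1 position(s).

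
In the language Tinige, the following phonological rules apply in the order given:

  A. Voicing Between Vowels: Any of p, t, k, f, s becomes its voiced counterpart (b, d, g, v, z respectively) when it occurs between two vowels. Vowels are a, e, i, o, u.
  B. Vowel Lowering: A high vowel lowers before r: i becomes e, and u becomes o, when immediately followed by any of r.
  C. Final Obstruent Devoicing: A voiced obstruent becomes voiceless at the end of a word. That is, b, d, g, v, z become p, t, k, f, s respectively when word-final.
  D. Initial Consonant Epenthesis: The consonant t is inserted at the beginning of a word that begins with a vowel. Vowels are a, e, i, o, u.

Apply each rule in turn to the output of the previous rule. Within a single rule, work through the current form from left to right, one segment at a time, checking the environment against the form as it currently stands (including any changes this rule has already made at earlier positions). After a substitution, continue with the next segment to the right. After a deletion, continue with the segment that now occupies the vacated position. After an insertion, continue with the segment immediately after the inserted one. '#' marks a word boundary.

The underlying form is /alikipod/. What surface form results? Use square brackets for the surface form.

[taligibot]

A Voicing Between Vowels: [alikipod] → [aligibod]
B Vowel Lowering: no change — [aligibod]
C Final Obstruent Devoicing: [aligibod] → [aligibot]
D Initial Consonant Epenthesis: [aligibot] → [taligibot]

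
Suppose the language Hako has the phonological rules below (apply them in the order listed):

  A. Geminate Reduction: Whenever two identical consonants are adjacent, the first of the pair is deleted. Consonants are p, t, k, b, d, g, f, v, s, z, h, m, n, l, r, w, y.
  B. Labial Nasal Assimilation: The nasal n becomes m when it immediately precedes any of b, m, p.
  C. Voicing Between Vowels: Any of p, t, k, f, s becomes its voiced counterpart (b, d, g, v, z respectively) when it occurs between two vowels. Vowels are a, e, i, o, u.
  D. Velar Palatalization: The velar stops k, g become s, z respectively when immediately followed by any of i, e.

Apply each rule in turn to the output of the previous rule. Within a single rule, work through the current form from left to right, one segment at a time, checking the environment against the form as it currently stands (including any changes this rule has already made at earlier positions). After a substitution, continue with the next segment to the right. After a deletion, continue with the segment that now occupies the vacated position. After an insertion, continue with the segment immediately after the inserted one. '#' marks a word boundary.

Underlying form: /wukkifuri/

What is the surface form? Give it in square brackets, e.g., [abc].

[wuzivuri]

A Geminate Reduction: [wukkifuri] → [wukifuri]
B Labial Nasal Assimilation: no change — [wukifuri]
C Voicing Between Vowels: [wukifuri] → [wugivuri]
D Velar Palatalization: [wugivuri] → [wuzivuri]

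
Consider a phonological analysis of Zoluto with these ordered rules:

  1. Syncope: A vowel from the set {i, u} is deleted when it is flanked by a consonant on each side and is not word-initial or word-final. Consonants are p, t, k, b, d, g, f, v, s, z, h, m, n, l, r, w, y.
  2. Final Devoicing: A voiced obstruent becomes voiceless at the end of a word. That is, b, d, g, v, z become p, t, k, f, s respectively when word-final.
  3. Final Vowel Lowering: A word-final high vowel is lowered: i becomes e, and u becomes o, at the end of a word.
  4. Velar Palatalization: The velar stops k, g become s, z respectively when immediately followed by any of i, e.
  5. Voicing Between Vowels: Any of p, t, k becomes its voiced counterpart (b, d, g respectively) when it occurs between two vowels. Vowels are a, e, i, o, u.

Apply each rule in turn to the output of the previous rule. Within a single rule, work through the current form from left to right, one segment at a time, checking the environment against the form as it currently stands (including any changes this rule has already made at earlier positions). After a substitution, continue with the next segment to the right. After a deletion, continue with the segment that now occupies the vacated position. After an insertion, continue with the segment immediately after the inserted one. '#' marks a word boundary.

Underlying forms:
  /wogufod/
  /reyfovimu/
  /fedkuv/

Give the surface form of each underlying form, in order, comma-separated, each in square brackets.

[wogfot], [reyfovmo], [fedkf]

/wogufod/:
  1 Syncope: [wogufod] → [wogfod]
  2 Final Devoicing: [wogfod] → [wogfot]
  3 Final Vowel Lowering: no change — [wogfot]
  4 Velar Palatalization: no change — [wogfot]
  5 Voicing Between Vowels: no change — [wogfot]
/reyfovimu/:
  1 Syncope: [reyfovimu] → [reyfovmu]
  2 Final Devoicing: no change — [reyfovmu]
  3 Final Vowel Lowering: [reyfovmu] → [reyfovmo]
  4 Velar Palatalization: no change — [reyfovmo]
  5 Voicing Between Vowels: no change — [reyfovmo]
/fedkuv/:
  1 Syncope: [fedkuv] → [fedkv]
  2 Final Devoicing: [fedkv] → [fedkf]
  3 Final Vowel Lowering: no change — [fedkf]
  4 Velar Palatalization: no change — [fedkf]
  5 Voicing Between Vowels: no change — [fedkf]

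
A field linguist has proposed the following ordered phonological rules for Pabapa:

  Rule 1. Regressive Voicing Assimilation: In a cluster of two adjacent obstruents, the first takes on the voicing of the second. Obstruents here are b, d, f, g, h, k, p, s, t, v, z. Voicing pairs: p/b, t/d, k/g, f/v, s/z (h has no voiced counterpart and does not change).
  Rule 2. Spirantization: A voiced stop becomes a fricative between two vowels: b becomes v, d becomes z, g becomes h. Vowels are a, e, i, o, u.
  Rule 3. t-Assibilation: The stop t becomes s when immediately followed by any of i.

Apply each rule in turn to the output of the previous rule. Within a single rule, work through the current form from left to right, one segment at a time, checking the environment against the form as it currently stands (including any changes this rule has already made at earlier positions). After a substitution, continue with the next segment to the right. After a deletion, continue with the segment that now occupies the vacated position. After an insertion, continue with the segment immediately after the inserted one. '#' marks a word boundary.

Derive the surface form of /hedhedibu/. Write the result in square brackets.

Rule 1 Regressive Voicing Assimilation: [hedhedibu] → [hethedibu]
Rule 2 Spirantization: [hethedibu] → [hethezivu]
Rule 3 t-Assibilation: no change — [hethezivu]

[hethezivu]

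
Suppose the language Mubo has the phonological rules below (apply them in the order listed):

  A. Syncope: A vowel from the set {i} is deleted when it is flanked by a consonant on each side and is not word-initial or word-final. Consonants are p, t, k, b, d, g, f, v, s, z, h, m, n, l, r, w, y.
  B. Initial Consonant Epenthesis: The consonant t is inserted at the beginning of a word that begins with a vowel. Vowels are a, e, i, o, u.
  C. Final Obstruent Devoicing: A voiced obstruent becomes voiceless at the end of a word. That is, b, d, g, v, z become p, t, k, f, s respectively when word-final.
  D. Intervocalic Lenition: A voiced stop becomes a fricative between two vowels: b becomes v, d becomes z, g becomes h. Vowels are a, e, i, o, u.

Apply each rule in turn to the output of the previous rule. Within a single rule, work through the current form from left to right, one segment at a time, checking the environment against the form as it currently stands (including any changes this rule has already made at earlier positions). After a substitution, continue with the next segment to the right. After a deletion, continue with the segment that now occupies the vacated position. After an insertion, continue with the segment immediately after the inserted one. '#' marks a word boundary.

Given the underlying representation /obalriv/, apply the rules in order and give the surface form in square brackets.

[tovalrf]

A Syncope: [obalriv] → [obalrv]
B Initial Consonant Epenthesis: [obalrv] → [tobalrv]
C Final Obstruent Devoicing: [tobalrv] → [tobalrf]
D Intervocalic Lenition: [tobalrf] → [tovalrf]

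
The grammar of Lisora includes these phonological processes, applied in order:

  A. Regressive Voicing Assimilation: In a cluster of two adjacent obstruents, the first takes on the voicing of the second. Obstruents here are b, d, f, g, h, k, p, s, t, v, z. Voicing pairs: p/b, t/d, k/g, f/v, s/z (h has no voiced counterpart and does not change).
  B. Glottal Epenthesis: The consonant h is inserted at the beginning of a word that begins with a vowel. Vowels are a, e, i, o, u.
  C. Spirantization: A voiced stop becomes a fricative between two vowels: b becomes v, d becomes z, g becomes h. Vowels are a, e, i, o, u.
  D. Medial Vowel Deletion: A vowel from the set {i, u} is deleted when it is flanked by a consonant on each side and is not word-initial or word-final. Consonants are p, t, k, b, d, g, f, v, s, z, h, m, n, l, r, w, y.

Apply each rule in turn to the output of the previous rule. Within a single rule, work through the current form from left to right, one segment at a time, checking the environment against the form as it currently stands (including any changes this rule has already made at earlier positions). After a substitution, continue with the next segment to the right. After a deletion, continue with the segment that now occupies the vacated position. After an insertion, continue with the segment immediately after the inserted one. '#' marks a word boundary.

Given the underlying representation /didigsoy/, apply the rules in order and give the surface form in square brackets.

A Regressive Voicing Assimilation: [didigsoy] → [didiksoy]
B Glottal Epenthesis: no change — [didiksoy]
C Spirantization: [didiksoy] → [diziksoy]
D Medial Vowel Deletion: [diziksoy] → [dzksoy]

[dzksoy]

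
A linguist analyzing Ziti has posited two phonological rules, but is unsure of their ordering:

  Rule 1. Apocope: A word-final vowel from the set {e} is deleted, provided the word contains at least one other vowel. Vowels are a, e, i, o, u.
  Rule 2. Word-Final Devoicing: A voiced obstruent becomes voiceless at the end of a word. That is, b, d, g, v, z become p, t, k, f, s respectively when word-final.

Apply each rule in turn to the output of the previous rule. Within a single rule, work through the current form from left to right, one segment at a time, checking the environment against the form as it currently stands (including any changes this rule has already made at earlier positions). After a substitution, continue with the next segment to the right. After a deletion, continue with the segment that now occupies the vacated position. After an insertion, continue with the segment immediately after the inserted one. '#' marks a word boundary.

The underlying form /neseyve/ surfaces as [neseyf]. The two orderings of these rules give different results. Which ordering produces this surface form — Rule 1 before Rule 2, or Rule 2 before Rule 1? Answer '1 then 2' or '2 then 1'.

Order 1 then 2:
  1 Apocope: [neseyve] → [neseyv]
  2 Word-Final Devoicing: [neseyv] → [neseyf]
  result: [neseyf]
Order 2 then 1:
  2 Word-Final Devoicing: no change — [neseyve]
  1 Apocope: [neseyve] → [neseyv]
  result: [neseyv]

1 then 2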